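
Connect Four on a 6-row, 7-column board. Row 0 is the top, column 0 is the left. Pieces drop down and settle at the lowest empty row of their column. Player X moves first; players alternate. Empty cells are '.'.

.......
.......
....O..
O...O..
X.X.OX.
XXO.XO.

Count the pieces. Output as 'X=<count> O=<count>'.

X=6 O=6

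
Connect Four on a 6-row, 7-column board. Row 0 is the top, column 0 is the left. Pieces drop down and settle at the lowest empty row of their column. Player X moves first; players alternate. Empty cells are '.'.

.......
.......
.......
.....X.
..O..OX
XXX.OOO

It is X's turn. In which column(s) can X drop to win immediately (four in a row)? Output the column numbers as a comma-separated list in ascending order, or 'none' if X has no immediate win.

col 0: drop X → no win
col 1: drop X → no win
col 2: drop X → no win
col 3: drop X → WIN!
col 4: drop X → no win
col 5: drop X → no win
col 6: drop X → no win

Answer: 3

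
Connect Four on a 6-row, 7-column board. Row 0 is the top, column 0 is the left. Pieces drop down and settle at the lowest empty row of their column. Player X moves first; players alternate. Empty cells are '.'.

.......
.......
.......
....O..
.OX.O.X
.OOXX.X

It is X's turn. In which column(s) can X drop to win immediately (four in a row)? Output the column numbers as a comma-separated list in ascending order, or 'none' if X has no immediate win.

col 0: drop X → no win
col 1: drop X → no win
col 2: drop X → no win
col 3: drop X → no win
col 4: drop X → no win
col 5: drop X → WIN!
col 6: drop X → no win

Answer: 5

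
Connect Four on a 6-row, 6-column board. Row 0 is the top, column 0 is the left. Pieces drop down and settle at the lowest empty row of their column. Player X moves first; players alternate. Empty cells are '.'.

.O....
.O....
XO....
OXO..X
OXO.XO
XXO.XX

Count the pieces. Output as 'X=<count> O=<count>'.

X=9 O=9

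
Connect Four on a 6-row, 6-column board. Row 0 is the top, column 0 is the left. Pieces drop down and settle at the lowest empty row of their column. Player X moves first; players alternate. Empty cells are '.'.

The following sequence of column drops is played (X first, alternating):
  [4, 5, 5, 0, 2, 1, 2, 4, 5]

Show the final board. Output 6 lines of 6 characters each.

Answer: ......
......
......
.....X
..X.OX
OOX.XO

Derivation:
Move 1: X drops in col 4, lands at row 5
Move 2: O drops in col 5, lands at row 5
Move 3: X drops in col 5, lands at row 4
Move 4: O drops in col 0, lands at row 5
Move 5: X drops in col 2, lands at row 5
Move 6: O drops in col 1, lands at row 5
Move 7: X drops in col 2, lands at row 4
Move 8: O drops in col 4, lands at row 4
Move 9: X drops in col 5, lands at row 3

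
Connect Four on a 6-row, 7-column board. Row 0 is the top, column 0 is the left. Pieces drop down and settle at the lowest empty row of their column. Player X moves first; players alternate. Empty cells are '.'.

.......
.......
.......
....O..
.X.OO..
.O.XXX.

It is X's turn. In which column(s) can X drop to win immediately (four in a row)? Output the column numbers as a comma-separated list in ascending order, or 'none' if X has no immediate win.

col 0: drop X → no win
col 1: drop X → no win
col 2: drop X → WIN!
col 3: drop X → no win
col 4: drop X → no win
col 5: drop X → no win
col 6: drop X → WIN!

Answer: 2,6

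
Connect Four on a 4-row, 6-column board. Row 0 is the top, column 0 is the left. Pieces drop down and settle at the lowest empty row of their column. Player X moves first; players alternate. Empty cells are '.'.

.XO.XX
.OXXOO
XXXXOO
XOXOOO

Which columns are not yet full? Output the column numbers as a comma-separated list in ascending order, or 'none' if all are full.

col 0: top cell = '.' → open
col 1: top cell = 'X' → FULL
col 2: top cell = 'O' → FULL
col 3: top cell = '.' → open
col 4: top cell = 'X' → FULL
col 5: top cell = 'X' → FULL

Answer: 0,3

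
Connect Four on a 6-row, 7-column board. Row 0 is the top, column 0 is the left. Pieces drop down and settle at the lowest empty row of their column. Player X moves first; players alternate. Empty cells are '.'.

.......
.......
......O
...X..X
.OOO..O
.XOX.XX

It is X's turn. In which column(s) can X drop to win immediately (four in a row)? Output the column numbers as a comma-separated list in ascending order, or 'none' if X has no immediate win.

col 0: drop X → no win
col 1: drop X → no win
col 2: drop X → no win
col 3: drop X → no win
col 4: drop X → WIN!
col 5: drop X → no win
col 6: drop X → no win

Answer: 4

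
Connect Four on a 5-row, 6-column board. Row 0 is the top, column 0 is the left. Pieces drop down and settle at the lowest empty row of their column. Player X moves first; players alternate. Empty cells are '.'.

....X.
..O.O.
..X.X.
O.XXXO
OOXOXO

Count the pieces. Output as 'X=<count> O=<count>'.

X=8 O=8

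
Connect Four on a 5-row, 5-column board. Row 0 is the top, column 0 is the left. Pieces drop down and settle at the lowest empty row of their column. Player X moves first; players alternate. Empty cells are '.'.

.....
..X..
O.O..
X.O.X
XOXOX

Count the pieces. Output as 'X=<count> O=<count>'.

X=6 O=5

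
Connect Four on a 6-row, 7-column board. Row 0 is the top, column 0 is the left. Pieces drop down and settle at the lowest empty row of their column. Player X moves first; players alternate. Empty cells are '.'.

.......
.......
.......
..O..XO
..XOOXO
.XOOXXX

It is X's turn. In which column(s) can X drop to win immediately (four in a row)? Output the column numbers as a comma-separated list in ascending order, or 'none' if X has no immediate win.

col 0: drop X → no win
col 1: drop X → no win
col 2: drop X → no win
col 3: drop X → no win
col 4: drop X → no win
col 5: drop X → WIN!
col 6: drop X → no win

Answer: 5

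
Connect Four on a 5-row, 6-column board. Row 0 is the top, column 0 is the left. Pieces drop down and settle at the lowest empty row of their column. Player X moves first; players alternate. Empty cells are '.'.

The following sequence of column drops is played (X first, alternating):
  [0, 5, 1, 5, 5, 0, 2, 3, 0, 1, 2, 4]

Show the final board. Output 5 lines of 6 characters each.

Move 1: X drops in col 0, lands at row 4
Move 2: O drops in col 5, lands at row 4
Move 3: X drops in col 1, lands at row 4
Move 4: O drops in col 5, lands at row 3
Move 5: X drops in col 5, lands at row 2
Move 6: O drops in col 0, lands at row 3
Move 7: X drops in col 2, lands at row 4
Move 8: O drops in col 3, lands at row 4
Move 9: X drops in col 0, lands at row 2
Move 10: O drops in col 1, lands at row 3
Move 11: X drops in col 2, lands at row 3
Move 12: O drops in col 4, lands at row 4

Answer: ......
......
X....X
OOX..O
XXXOOO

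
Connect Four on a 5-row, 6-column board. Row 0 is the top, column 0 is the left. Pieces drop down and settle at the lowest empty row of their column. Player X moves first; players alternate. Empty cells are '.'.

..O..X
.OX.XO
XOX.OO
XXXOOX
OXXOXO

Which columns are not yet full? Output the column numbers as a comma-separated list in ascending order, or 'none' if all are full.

Answer: 0,1,3,4

Derivation:
col 0: top cell = '.' → open
col 1: top cell = '.' → open
col 2: top cell = 'O' → FULL
col 3: top cell = '.' → open
col 4: top cell = '.' → open
col 5: top cell = 'X' → FULL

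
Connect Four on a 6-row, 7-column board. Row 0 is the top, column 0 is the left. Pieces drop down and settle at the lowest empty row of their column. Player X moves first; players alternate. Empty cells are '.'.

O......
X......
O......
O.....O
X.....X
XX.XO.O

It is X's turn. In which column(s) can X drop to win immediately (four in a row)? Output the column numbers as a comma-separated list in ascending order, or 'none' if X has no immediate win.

Answer: 2

Derivation:
col 1: drop X → no win
col 2: drop X → WIN!
col 3: drop X → no win
col 4: drop X → no win
col 5: drop X → no win
col 6: drop X → no win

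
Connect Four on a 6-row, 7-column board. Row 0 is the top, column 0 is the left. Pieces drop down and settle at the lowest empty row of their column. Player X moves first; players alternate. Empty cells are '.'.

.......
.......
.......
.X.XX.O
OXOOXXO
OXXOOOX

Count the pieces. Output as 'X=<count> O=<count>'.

X=9 O=9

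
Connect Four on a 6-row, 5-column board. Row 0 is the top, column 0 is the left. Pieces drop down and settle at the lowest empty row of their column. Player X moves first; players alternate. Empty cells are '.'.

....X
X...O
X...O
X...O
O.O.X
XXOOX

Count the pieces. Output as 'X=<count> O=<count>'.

X=8 O=7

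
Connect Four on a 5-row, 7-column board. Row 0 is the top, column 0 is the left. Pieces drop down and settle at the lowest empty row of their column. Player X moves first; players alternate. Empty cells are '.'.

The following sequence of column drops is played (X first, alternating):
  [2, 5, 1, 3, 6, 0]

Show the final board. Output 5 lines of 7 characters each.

Move 1: X drops in col 2, lands at row 4
Move 2: O drops in col 5, lands at row 4
Move 3: X drops in col 1, lands at row 4
Move 4: O drops in col 3, lands at row 4
Move 5: X drops in col 6, lands at row 4
Move 6: O drops in col 0, lands at row 4

Answer: .......
.......
.......
.......
OXXO.OX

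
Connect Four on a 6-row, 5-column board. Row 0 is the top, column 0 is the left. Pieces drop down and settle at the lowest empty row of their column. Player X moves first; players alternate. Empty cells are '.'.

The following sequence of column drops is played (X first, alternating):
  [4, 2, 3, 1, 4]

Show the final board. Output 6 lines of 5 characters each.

Answer: .....
.....
.....
.....
....X
.OOXX

Derivation:
Move 1: X drops in col 4, lands at row 5
Move 2: O drops in col 2, lands at row 5
Move 3: X drops in col 3, lands at row 5
Move 4: O drops in col 1, lands at row 5
Move 5: X drops in col 4, lands at row 4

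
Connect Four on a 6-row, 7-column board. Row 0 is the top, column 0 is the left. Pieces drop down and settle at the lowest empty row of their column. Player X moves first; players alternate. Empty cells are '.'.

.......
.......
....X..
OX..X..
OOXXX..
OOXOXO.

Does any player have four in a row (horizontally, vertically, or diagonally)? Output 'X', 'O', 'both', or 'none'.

X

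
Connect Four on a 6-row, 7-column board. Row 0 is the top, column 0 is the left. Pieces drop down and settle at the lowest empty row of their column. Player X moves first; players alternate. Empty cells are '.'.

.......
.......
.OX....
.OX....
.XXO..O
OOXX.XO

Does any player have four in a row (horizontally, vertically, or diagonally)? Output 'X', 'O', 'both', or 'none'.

X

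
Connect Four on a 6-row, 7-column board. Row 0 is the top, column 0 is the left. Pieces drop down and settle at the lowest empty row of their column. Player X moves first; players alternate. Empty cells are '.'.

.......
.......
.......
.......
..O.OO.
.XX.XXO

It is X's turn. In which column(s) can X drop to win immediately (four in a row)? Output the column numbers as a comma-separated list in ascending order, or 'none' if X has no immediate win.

col 0: drop X → no win
col 1: drop X → no win
col 2: drop X → no win
col 3: drop X → WIN!
col 4: drop X → no win
col 5: drop X → no win
col 6: drop X → no win

Answer: 3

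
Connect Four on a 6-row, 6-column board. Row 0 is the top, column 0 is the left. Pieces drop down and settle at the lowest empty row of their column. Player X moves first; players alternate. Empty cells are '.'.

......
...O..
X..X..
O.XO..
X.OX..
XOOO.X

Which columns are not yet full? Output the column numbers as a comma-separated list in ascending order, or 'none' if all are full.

Answer: 0,1,2,3,4,5

Derivation:
col 0: top cell = '.' → open
col 1: top cell = '.' → open
col 2: top cell = '.' → open
col 3: top cell = '.' → open
col 4: top cell = '.' → open
col 5: top cell = '.' → open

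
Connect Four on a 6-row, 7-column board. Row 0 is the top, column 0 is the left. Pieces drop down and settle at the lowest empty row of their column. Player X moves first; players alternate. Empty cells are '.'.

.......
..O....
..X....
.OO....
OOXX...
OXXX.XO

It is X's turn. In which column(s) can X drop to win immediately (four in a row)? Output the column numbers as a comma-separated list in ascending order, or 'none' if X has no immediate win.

col 0: drop X → no win
col 1: drop X → no win
col 2: drop X → no win
col 3: drop X → no win
col 4: drop X → WIN!
col 5: drop X → no win
col 6: drop X → no win

Answer: 4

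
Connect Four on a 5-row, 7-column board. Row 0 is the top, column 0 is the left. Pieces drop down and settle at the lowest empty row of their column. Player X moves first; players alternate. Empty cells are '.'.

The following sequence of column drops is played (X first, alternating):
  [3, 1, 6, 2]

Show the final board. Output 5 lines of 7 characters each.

Answer: .......
.......
.......
.......
.OOX..X

Derivation:
Move 1: X drops in col 3, lands at row 4
Move 2: O drops in col 1, lands at row 4
Move 3: X drops in col 6, lands at row 4
Move 4: O drops in col 2, lands at row 4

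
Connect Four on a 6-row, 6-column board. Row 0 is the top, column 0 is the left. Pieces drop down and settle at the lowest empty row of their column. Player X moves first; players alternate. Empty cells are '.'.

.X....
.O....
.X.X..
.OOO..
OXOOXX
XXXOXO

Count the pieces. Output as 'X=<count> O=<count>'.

X=10 O=9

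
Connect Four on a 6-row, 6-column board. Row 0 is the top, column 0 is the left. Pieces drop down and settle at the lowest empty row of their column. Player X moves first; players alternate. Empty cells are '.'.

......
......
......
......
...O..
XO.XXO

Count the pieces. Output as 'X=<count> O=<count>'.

X=3 O=3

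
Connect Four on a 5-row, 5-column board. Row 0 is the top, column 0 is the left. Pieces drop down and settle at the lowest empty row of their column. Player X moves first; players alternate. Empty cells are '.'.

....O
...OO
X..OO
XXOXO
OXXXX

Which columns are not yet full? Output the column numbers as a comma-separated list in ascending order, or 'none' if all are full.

col 0: top cell = '.' → open
col 1: top cell = '.' → open
col 2: top cell = '.' → open
col 3: top cell = '.' → open
col 4: top cell = 'O' → FULL

Answer: 0,1,2,3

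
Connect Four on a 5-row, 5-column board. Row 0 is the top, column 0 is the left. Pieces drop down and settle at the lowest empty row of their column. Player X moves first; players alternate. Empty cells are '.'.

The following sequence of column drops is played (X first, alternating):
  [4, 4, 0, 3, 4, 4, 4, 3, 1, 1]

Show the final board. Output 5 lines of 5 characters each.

Move 1: X drops in col 4, lands at row 4
Move 2: O drops in col 4, lands at row 3
Move 3: X drops in col 0, lands at row 4
Move 4: O drops in col 3, lands at row 4
Move 5: X drops in col 4, lands at row 2
Move 6: O drops in col 4, lands at row 1
Move 7: X drops in col 4, lands at row 0
Move 8: O drops in col 3, lands at row 3
Move 9: X drops in col 1, lands at row 4
Move 10: O drops in col 1, lands at row 3

Answer: ....X
....O
....X
.O.OO
XX.OX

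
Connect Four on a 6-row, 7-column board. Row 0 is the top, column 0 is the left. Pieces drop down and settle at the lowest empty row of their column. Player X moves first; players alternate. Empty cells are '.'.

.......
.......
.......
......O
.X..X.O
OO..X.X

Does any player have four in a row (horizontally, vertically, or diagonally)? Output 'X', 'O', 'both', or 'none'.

none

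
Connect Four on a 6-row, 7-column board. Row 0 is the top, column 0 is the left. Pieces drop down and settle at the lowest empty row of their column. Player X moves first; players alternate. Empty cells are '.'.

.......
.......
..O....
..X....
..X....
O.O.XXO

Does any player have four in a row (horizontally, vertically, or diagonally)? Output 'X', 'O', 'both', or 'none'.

none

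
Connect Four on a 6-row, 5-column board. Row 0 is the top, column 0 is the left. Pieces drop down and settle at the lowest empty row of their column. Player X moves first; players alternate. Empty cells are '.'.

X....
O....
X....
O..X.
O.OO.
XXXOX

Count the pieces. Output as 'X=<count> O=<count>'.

X=7 O=6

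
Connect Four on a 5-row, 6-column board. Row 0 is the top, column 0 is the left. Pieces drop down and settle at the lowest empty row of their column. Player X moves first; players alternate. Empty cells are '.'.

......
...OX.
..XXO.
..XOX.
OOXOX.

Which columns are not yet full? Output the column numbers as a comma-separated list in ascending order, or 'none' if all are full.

col 0: top cell = '.' → open
col 1: top cell = '.' → open
col 2: top cell = '.' → open
col 3: top cell = '.' → open
col 4: top cell = '.' → open
col 5: top cell = '.' → open

Answer: 0,1,2,3,4,5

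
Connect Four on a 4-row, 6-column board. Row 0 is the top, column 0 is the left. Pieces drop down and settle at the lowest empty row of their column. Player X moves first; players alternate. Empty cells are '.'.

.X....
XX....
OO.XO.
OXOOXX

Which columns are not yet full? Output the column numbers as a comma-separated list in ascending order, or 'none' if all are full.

Answer: 0,2,3,4,5

Derivation:
col 0: top cell = '.' → open
col 1: top cell = 'X' → FULL
col 2: top cell = '.' → open
col 3: top cell = '.' → open
col 4: top cell = '.' → open
col 5: top cell = '.' → open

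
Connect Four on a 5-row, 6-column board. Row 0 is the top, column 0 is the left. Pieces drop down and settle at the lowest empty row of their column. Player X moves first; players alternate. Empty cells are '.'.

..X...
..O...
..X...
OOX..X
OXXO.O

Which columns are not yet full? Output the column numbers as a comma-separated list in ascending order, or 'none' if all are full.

Answer: 0,1,3,4,5

Derivation:
col 0: top cell = '.' → open
col 1: top cell = '.' → open
col 2: top cell = 'X' → FULL
col 3: top cell = '.' → open
col 4: top cell = '.' → open
col 5: top cell = '.' → open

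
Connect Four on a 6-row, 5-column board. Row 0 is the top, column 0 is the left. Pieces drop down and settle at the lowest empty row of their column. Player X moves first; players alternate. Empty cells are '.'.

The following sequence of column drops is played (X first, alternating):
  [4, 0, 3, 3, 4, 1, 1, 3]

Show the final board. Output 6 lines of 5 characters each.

Move 1: X drops in col 4, lands at row 5
Move 2: O drops in col 0, lands at row 5
Move 3: X drops in col 3, lands at row 5
Move 4: O drops in col 3, lands at row 4
Move 5: X drops in col 4, lands at row 4
Move 6: O drops in col 1, lands at row 5
Move 7: X drops in col 1, lands at row 4
Move 8: O drops in col 3, lands at row 3

Answer: .....
.....
.....
...O.
.X.OX
OO.XX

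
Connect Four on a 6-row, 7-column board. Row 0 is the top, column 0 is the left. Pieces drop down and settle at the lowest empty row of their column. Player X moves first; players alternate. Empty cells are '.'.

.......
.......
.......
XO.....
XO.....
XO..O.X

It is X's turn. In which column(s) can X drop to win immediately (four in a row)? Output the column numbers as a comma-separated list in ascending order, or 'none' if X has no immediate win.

col 0: drop X → WIN!
col 1: drop X → no win
col 2: drop X → no win
col 3: drop X → no win
col 4: drop X → no win
col 5: drop X → no win
col 6: drop X → no win

Answer: 0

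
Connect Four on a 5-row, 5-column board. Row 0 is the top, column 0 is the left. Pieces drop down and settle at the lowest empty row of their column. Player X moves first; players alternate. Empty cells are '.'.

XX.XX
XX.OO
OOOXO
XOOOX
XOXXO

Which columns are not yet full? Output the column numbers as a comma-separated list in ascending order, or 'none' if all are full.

Answer: 2

Derivation:
col 0: top cell = 'X' → FULL
col 1: top cell = 'X' → FULL
col 2: top cell = '.' → open
col 3: top cell = 'X' → FULL
col 4: top cell = 'X' → FULL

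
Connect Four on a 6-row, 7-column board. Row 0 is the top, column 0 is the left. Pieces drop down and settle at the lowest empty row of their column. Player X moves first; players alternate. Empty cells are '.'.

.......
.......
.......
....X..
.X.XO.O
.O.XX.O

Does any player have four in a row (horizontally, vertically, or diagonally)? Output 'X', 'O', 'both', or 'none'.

none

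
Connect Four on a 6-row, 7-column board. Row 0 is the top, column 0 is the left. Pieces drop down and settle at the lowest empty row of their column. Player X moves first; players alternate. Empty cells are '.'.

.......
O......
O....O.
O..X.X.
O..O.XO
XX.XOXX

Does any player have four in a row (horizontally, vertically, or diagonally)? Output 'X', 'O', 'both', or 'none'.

O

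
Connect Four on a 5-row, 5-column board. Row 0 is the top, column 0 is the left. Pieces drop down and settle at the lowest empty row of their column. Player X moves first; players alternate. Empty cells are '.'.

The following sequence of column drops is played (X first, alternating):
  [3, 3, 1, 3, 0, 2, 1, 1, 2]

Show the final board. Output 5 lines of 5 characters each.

Move 1: X drops in col 3, lands at row 4
Move 2: O drops in col 3, lands at row 3
Move 3: X drops in col 1, lands at row 4
Move 4: O drops in col 3, lands at row 2
Move 5: X drops in col 0, lands at row 4
Move 6: O drops in col 2, lands at row 4
Move 7: X drops in col 1, lands at row 3
Move 8: O drops in col 1, lands at row 2
Move 9: X drops in col 2, lands at row 3

Answer: .....
.....
.O.O.
.XXO.
XXOX.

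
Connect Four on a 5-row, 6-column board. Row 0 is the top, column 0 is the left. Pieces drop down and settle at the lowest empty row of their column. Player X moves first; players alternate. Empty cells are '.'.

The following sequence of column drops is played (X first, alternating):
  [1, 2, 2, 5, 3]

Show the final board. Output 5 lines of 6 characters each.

Answer: ......
......
......
..X...
.XOX.O

Derivation:
Move 1: X drops in col 1, lands at row 4
Move 2: O drops in col 2, lands at row 4
Move 3: X drops in col 2, lands at row 3
Move 4: O drops in col 5, lands at row 4
Move 5: X drops in col 3, lands at row 4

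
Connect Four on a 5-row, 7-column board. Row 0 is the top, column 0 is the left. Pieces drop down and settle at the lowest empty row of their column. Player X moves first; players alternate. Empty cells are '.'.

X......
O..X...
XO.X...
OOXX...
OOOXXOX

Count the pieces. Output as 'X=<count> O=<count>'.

X=9 O=8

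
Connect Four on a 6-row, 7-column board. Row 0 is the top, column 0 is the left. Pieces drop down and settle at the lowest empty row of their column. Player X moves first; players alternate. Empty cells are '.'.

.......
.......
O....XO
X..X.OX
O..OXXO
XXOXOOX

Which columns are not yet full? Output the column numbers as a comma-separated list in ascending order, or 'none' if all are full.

Answer: 0,1,2,3,4,5,6

Derivation:
col 0: top cell = '.' → open
col 1: top cell = '.' → open
col 2: top cell = '.' → open
col 3: top cell = '.' → open
col 4: top cell = '.' → open
col 5: top cell = '.' → open
col 6: top cell = '.' → open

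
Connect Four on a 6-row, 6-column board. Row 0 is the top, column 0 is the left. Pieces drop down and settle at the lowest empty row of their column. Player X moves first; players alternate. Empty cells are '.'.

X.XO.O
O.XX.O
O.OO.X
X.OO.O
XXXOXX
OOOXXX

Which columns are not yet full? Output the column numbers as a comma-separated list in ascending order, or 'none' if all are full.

Answer: 1,4

Derivation:
col 0: top cell = 'X' → FULL
col 1: top cell = '.' → open
col 2: top cell = 'X' → FULL
col 3: top cell = 'O' → FULL
col 4: top cell = '.' → open
col 5: top cell = 'O' → FULL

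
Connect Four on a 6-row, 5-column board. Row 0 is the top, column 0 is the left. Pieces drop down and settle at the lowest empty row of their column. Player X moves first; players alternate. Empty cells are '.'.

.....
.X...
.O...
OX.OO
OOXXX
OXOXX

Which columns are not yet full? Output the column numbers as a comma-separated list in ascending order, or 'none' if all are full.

Answer: 0,1,2,3,4

Derivation:
col 0: top cell = '.' → open
col 1: top cell = '.' → open
col 2: top cell = '.' → open
col 3: top cell = '.' → open
col 4: top cell = '.' → open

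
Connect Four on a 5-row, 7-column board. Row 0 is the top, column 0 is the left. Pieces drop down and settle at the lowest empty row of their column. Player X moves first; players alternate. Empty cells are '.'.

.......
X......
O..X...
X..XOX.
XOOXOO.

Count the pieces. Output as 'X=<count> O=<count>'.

X=7 O=6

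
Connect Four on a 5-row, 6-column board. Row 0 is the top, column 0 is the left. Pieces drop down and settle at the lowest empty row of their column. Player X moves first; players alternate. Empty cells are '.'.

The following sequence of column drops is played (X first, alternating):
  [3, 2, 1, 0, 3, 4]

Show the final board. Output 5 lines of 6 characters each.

Move 1: X drops in col 3, lands at row 4
Move 2: O drops in col 2, lands at row 4
Move 3: X drops in col 1, lands at row 4
Move 4: O drops in col 0, lands at row 4
Move 5: X drops in col 3, lands at row 3
Move 6: O drops in col 4, lands at row 4

Answer: ......
......
......
...X..
OXOXO.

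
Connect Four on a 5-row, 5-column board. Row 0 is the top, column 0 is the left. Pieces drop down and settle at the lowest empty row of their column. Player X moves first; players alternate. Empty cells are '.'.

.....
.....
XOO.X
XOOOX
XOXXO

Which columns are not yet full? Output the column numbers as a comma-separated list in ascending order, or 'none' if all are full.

Answer: 0,1,2,3,4

Derivation:
col 0: top cell = '.' → open
col 1: top cell = '.' → open
col 2: top cell = '.' → open
col 3: top cell = '.' → open
col 4: top cell = '.' → open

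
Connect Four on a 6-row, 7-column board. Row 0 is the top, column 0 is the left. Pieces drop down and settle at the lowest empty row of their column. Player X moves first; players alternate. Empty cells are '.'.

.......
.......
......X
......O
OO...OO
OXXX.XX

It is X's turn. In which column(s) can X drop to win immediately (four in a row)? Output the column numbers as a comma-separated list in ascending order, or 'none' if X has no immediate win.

col 0: drop X → no win
col 1: drop X → no win
col 2: drop X → no win
col 3: drop X → no win
col 4: drop X → WIN!
col 5: drop X → no win
col 6: drop X → no win

Answer: 4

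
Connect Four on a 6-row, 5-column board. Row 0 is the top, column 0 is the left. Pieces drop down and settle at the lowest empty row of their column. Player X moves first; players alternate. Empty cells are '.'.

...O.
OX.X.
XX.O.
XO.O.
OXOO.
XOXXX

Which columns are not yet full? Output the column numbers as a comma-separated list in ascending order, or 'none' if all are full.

col 0: top cell = '.' → open
col 1: top cell = '.' → open
col 2: top cell = '.' → open
col 3: top cell = 'O' → FULL
col 4: top cell = '.' → open

Answer: 0,1,2,4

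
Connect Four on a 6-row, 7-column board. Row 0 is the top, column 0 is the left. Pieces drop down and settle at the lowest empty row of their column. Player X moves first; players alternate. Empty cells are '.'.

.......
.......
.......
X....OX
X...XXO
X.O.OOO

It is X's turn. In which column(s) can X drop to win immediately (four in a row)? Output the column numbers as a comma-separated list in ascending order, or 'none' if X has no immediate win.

col 0: drop X → WIN!
col 1: drop X → no win
col 2: drop X → no win
col 3: drop X → no win
col 4: drop X → no win
col 5: drop X → no win
col 6: drop X → no win

Answer: 0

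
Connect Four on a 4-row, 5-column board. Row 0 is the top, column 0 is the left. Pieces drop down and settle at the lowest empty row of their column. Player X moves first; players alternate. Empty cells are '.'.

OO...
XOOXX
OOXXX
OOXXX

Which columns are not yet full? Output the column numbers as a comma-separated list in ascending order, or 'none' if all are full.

col 0: top cell = 'O' → FULL
col 1: top cell = 'O' → FULL
col 2: top cell = '.' → open
col 3: top cell = '.' → open
col 4: top cell = '.' → open

Answer: 2,3,4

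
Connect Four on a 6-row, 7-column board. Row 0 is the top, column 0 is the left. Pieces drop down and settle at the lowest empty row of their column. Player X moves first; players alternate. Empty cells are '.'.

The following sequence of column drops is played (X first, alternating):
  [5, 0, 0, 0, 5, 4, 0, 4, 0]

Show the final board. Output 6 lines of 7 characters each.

Answer: .......
X......
X......
O......
X...OX.
O...OX.

Derivation:
Move 1: X drops in col 5, lands at row 5
Move 2: O drops in col 0, lands at row 5
Move 3: X drops in col 0, lands at row 4
Move 4: O drops in col 0, lands at row 3
Move 5: X drops in col 5, lands at row 4
Move 6: O drops in col 4, lands at row 5
Move 7: X drops in col 0, lands at row 2
Move 8: O drops in col 4, lands at row 4
Move 9: X drops in col 0, lands at row 1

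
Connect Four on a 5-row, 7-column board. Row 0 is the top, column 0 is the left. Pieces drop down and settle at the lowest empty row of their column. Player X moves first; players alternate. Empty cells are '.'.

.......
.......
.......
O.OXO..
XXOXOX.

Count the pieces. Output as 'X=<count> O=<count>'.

X=5 O=5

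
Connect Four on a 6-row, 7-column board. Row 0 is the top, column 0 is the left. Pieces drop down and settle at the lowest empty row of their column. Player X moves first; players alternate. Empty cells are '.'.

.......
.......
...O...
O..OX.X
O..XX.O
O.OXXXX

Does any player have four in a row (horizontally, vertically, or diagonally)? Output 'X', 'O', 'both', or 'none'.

X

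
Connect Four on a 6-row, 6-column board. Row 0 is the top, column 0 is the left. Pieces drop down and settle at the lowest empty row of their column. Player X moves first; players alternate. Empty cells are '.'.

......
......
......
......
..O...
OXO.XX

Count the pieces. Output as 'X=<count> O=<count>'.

X=3 O=3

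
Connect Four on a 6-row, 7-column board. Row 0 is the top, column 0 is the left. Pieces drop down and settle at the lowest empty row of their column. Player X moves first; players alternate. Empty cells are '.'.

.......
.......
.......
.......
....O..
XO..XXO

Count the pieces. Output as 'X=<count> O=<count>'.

X=3 O=3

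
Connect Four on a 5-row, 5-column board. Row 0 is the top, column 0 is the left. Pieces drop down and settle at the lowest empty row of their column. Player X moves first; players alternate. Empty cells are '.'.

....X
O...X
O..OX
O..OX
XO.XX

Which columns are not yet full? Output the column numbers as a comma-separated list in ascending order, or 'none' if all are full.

Answer: 0,1,2,3

Derivation:
col 0: top cell = '.' → open
col 1: top cell = '.' → open
col 2: top cell = '.' → open
col 3: top cell = '.' → open
col 4: top cell = 'X' → FULL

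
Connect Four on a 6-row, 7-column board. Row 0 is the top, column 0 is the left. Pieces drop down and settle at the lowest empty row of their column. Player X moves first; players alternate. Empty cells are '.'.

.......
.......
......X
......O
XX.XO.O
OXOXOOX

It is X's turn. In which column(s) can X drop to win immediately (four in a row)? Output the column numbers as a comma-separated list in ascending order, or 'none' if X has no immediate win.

Answer: 2

Derivation:
col 0: drop X → no win
col 1: drop X → no win
col 2: drop X → WIN!
col 3: drop X → no win
col 4: drop X → no win
col 5: drop X → no win
col 6: drop X → no win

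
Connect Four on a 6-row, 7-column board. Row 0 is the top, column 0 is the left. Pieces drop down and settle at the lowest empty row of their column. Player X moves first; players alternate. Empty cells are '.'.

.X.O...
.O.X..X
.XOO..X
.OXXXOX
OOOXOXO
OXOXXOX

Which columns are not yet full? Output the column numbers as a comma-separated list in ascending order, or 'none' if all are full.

col 0: top cell = '.' → open
col 1: top cell = 'X' → FULL
col 2: top cell = '.' → open
col 3: top cell = 'O' → FULL
col 4: top cell = '.' → open
col 5: top cell = '.' → open
col 6: top cell = '.' → open

Answer: 0,2,4,5,6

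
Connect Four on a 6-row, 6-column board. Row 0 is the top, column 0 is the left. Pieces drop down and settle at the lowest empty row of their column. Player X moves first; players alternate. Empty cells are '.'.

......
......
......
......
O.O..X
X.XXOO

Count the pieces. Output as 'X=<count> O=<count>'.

X=4 O=4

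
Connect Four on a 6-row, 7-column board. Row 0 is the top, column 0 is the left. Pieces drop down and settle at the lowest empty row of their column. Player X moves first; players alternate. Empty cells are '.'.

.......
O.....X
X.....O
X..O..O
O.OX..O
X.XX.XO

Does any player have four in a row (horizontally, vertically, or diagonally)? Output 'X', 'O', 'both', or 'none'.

O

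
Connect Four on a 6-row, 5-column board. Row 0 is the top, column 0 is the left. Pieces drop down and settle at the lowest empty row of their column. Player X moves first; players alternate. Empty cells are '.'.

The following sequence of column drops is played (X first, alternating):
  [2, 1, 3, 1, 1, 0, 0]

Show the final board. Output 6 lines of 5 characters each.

Move 1: X drops in col 2, lands at row 5
Move 2: O drops in col 1, lands at row 5
Move 3: X drops in col 3, lands at row 5
Move 4: O drops in col 1, lands at row 4
Move 5: X drops in col 1, lands at row 3
Move 6: O drops in col 0, lands at row 5
Move 7: X drops in col 0, lands at row 4

Answer: .....
.....
.....
.X...
XO...
OOXX.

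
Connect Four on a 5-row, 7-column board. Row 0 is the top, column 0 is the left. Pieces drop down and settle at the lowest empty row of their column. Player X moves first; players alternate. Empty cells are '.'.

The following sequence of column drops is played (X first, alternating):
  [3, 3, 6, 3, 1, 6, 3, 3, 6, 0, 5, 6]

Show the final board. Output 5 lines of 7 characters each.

Answer: ...O...
...X..O
...O..X
...O..O
OX.X.XX

Derivation:
Move 1: X drops in col 3, lands at row 4
Move 2: O drops in col 3, lands at row 3
Move 3: X drops in col 6, lands at row 4
Move 4: O drops in col 3, lands at row 2
Move 5: X drops in col 1, lands at row 4
Move 6: O drops in col 6, lands at row 3
Move 7: X drops in col 3, lands at row 1
Move 8: O drops in col 3, lands at row 0
Move 9: X drops in col 6, lands at row 2
Move 10: O drops in col 0, lands at row 4
Move 11: X drops in col 5, lands at row 4
Move 12: O drops in col 6, lands at row 1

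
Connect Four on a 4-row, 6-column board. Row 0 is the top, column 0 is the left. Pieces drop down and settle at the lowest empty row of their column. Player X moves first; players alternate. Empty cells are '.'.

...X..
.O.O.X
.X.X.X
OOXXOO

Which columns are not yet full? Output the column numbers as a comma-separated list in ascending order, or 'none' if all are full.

Answer: 0,1,2,4,5

Derivation:
col 0: top cell = '.' → open
col 1: top cell = '.' → open
col 2: top cell = '.' → open
col 3: top cell = 'X' → FULL
col 4: top cell = '.' → open
col 5: top cell = '.' → open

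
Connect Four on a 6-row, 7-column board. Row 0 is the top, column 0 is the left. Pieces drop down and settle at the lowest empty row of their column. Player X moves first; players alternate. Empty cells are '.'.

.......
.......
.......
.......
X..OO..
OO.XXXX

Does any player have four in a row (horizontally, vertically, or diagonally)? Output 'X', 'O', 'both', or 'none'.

X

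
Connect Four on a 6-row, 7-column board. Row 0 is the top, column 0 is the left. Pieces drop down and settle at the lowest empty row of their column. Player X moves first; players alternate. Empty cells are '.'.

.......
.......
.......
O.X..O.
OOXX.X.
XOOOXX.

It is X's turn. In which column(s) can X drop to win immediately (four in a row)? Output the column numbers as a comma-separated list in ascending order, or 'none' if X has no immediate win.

col 0: drop X → no win
col 1: drop X → no win
col 2: drop X → no win
col 3: drop X → no win
col 4: drop X → WIN!
col 5: drop X → no win
col 6: drop X → no win

Answer: 4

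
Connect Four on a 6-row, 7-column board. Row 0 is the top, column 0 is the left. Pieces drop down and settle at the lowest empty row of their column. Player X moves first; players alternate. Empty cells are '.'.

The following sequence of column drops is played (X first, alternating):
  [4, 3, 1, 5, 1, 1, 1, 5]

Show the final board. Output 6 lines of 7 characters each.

Answer: .......
.......
.X.....
.O.....
.X...O.
.X.OXO.

Derivation:
Move 1: X drops in col 4, lands at row 5
Move 2: O drops in col 3, lands at row 5
Move 3: X drops in col 1, lands at row 5
Move 4: O drops in col 5, lands at row 5
Move 5: X drops in col 1, lands at row 4
Move 6: O drops in col 1, lands at row 3
Move 7: X drops in col 1, lands at row 2
Move 8: O drops in col 5, lands at row 4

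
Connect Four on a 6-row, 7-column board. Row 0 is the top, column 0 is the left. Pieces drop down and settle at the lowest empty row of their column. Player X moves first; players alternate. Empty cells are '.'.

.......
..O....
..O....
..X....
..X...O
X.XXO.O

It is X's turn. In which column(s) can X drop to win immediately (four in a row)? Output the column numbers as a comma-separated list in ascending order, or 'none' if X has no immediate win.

Answer: 1

Derivation:
col 0: drop X → no win
col 1: drop X → WIN!
col 2: drop X → no win
col 3: drop X → no win
col 4: drop X → no win
col 5: drop X → no win
col 6: drop X → no win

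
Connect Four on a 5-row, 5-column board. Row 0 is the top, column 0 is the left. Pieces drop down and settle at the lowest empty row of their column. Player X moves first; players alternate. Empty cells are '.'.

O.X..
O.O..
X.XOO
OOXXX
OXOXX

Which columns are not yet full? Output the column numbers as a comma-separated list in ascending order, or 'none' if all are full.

Answer: 1,3,4

Derivation:
col 0: top cell = 'O' → FULL
col 1: top cell = '.' → open
col 2: top cell = 'X' → FULL
col 3: top cell = '.' → open
col 4: top cell = '.' → open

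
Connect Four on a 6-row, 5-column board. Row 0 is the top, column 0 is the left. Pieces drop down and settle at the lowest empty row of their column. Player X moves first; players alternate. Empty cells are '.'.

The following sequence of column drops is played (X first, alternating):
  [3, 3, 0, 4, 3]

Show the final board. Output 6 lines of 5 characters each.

Answer: .....
.....
.....
...X.
...O.
X..XO

Derivation:
Move 1: X drops in col 3, lands at row 5
Move 2: O drops in col 3, lands at row 4
Move 3: X drops in col 0, lands at row 5
Move 4: O drops in col 4, lands at row 5
Move 5: X drops in col 3, lands at row 3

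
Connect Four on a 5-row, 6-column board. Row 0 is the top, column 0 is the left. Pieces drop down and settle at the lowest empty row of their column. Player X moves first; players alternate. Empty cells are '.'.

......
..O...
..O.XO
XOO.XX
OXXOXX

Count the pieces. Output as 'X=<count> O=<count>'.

X=8 O=7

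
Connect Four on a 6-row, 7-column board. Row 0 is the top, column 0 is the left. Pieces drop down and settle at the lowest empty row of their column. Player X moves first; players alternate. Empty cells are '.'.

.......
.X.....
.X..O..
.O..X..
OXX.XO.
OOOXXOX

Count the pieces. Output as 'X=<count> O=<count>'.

X=9 O=8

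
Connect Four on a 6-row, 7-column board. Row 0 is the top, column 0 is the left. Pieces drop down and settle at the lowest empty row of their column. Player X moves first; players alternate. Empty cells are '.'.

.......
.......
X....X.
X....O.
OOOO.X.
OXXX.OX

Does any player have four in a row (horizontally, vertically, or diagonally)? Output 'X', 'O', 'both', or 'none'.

O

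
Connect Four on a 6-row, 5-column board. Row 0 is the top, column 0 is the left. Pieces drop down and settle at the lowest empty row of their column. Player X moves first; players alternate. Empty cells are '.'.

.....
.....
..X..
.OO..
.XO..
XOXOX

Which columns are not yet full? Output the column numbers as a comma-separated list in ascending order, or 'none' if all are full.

Answer: 0,1,2,3,4

Derivation:
col 0: top cell = '.' → open
col 1: top cell = '.' → open
col 2: top cell = '.' → open
col 3: top cell = '.' → open
col 4: top cell = '.' → open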